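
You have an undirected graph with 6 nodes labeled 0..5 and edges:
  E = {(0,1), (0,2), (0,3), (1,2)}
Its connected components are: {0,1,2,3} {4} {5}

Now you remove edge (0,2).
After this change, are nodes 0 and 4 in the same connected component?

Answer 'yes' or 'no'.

Initial components: {0,1,2,3} {4} {5}
Removing edge (0,2): not a bridge — component count unchanged at 3.
New components: {0,1,2,3} {4} {5}
Are 0 and 4 in the same component? no

Answer: no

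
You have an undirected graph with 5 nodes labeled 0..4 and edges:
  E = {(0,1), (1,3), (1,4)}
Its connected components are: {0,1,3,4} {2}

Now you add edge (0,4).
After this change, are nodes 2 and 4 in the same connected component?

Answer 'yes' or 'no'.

Initial components: {0,1,3,4} {2}
Adding edge (0,4): both already in same component {0,1,3,4}. No change.
New components: {0,1,3,4} {2}
Are 2 and 4 in the same component? no

Answer: no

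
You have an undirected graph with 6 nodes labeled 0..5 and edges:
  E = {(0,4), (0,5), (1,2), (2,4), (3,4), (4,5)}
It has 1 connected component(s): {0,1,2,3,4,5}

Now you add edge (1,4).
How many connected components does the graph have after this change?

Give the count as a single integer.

Answer: 1

Derivation:
Initial component count: 1
Add (1,4): endpoints already in same component. Count unchanged: 1.
New component count: 1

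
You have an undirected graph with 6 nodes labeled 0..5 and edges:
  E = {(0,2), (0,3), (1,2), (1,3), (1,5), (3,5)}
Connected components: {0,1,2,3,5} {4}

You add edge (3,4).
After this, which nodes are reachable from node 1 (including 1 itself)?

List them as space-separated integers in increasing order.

Answer: 0 1 2 3 4 5

Derivation:
Before: nodes reachable from 1: {0,1,2,3,5}
Adding (3,4): merges 1's component with another. Reachability grows.
After: nodes reachable from 1: {0,1,2,3,4,5}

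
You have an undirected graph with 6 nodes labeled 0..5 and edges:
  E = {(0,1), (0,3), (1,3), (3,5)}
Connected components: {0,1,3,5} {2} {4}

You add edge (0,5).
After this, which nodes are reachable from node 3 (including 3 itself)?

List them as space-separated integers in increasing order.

Answer: 0 1 3 5

Derivation:
Before: nodes reachable from 3: {0,1,3,5}
Adding (0,5): both endpoints already in same component. Reachability from 3 unchanged.
After: nodes reachable from 3: {0,1,3,5}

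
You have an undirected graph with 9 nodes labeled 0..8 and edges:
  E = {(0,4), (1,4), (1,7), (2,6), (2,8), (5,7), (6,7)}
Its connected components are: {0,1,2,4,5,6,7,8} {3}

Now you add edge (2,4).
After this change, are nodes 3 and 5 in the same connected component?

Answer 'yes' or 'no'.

Initial components: {0,1,2,4,5,6,7,8} {3}
Adding edge (2,4): both already in same component {0,1,2,4,5,6,7,8}. No change.
New components: {0,1,2,4,5,6,7,8} {3}
Are 3 and 5 in the same component? no

Answer: no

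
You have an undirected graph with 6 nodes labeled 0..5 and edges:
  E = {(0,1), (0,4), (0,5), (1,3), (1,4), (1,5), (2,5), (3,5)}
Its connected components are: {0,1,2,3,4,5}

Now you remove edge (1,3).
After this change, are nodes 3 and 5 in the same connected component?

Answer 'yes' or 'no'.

Initial components: {0,1,2,3,4,5}
Removing edge (1,3): not a bridge — component count unchanged at 1.
New components: {0,1,2,3,4,5}
Are 3 and 5 in the same component? yes

Answer: yes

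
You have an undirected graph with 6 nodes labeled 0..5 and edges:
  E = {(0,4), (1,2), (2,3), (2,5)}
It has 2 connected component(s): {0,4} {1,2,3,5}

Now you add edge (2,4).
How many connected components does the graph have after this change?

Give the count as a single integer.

Answer: 1

Derivation:
Initial component count: 2
Add (2,4): merges two components. Count decreases: 2 -> 1.
New component count: 1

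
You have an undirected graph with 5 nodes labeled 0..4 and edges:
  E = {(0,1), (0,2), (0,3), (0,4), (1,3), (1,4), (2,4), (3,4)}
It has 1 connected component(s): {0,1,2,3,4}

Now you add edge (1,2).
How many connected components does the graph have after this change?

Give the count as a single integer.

Answer: 1

Derivation:
Initial component count: 1
Add (1,2): endpoints already in same component. Count unchanged: 1.
New component count: 1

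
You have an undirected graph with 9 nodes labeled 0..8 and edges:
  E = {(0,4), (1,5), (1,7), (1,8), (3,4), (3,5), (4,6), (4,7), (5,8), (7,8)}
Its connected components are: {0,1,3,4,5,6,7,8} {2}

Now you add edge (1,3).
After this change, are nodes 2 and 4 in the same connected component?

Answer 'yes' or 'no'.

Answer: no

Derivation:
Initial components: {0,1,3,4,5,6,7,8} {2}
Adding edge (1,3): both already in same component {0,1,3,4,5,6,7,8}. No change.
New components: {0,1,3,4,5,6,7,8} {2}
Are 2 and 4 in the same component? no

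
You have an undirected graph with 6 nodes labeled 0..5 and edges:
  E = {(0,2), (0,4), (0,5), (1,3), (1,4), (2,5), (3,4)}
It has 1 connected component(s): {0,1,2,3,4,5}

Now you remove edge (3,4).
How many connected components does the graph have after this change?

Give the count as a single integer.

Initial component count: 1
Remove (3,4): not a bridge. Count unchanged: 1.
  After removal, components: {0,1,2,3,4,5}
New component count: 1

Answer: 1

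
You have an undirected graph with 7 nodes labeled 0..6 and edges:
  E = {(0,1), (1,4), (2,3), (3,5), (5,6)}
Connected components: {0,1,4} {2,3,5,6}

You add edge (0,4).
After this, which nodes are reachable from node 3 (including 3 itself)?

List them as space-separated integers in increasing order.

Before: nodes reachable from 3: {2,3,5,6}
Adding (0,4): both endpoints already in same component. Reachability from 3 unchanged.
After: nodes reachable from 3: {2,3,5,6}

Answer: 2 3 5 6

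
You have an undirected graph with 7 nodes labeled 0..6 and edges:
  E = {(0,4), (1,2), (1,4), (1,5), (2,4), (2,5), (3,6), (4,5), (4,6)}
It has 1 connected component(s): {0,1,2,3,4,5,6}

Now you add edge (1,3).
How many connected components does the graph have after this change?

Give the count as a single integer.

Answer: 1

Derivation:
Initial component count: 1
Add (1,3): endpoints already in same component. Count unchanged: 1.
New component count: 1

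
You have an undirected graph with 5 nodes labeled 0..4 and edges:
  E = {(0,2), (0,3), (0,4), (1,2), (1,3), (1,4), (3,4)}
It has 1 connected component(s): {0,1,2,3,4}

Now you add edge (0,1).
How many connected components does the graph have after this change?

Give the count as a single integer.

Answer: 1

Derivation:
Initial component count: 1
Add (0,1): endpoints already in same component. Count unchanged: 1.
New component count: 1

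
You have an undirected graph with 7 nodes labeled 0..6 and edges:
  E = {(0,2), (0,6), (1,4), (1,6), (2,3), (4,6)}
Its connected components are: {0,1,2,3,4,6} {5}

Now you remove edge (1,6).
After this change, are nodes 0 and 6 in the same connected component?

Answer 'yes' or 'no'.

Answer: yes

Derivation:
Initial components: {0,1,2,3,4,6} {5}
Removing edge (1,6): not a bridge — component count unchanged at 2.
New components: {0,1,2,3,4,6} {5}
Are 0 and 6 in the same component? yes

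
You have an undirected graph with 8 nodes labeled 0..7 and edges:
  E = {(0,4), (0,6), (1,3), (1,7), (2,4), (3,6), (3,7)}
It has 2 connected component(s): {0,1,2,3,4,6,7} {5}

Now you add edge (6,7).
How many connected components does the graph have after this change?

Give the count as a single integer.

Initial component count: 2
Add (6,7): endpoints already in same component. Count unchanged: 2.
New component count: 2

Answer: 2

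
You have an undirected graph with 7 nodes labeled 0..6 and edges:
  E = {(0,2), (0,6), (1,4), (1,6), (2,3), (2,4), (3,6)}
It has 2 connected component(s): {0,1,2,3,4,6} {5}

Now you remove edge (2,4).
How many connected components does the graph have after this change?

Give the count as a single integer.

Answer: 2

Derivation:
Initial component count: 2
Remove (2,4): not a bridge. Count unchanged: 2.
  After removal, components: {0,1,2,3,4,6} {5}
New component count: 2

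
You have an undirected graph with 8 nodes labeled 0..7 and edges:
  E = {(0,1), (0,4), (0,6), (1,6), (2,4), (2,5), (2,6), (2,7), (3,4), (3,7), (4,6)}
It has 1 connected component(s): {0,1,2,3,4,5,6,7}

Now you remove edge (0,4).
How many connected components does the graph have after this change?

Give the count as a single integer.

Answer: 1

Derivation:
Initial component count: 1
Remove (0,4): not a bridge. Count unchanged: 1.
  After removal, components: {0,1,2,3,4,5,6,7}
New component count: 1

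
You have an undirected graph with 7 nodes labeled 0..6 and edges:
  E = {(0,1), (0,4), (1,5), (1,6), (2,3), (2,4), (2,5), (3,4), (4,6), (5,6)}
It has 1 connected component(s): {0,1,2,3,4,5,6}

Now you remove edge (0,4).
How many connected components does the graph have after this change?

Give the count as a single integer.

Answer: 1

Derivation:
Initial component count: 1
Remove (0,4): not a bridge. Count unchanged: 1.
  After removal, components: {0,1,2,3,4,5,6}
New component count: 1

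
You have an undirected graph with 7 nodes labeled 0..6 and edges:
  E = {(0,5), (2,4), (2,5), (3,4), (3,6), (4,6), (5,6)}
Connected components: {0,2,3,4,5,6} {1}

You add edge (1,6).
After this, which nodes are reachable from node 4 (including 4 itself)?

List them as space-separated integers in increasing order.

Before: nodes reachable from 4: {0,2,3,4,5,6}
Adding (1,6): merges 4's component with another. Reachability grows.
After: nodes reachable from 4: {0,1,2,3,4,5,6}

Answer: 0 1 2 3 4 5 6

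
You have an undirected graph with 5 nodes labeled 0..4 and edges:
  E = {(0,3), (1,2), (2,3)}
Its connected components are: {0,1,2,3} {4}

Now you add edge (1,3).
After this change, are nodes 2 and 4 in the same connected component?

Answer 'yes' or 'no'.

Initial components: {0,1,2,3} {4}
Adding edge (1,3): both already in same component {0,1,2,3}. No change.
New components: {0,1,2,3} {4}
Are 2 and 4 in the same component? no

Answer: no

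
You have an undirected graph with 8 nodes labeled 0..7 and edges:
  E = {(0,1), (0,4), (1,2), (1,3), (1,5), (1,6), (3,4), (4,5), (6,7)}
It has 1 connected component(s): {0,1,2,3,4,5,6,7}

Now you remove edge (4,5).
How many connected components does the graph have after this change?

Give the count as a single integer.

Answer: 1

Derivation:
Initial component count: 1
Remove (4,5): not a bridge. Count unchanged: 1.
  After removal, components: {0,1,2,3,4,5,6,7}
New component count: 1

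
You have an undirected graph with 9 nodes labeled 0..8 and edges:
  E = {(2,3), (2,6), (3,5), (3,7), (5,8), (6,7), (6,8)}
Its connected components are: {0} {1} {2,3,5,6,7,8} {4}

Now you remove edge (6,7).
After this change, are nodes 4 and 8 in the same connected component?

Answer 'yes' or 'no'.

Answer: no

Derivation:
Initial components: {0} {1} {2,3,5,6,7,8} {4}
Removing edge (6,7): not a bridge — component count unchanged at 4.
New components: {0} {1} {2,3,5,6,7,8} {4}
Are 4 and 8 in the same component? no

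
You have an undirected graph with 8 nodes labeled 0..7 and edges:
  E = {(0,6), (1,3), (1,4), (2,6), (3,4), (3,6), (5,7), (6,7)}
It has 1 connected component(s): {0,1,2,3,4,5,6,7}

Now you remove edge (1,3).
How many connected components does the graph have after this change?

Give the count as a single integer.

Answer: 1

Derivation:
Initial component count: 1
Remove (1,3): not a bridge. Count unchanged: 1.
  After removal, components: {0,1,2,3,4,5,6,7}
New component count: 1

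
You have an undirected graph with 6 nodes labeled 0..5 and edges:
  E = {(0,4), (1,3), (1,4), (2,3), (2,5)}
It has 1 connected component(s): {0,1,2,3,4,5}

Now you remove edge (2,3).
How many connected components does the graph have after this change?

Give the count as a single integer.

Answer: 2

Derivation:
Initial component count: 1
Remove (2,3): it was a bridge. Count increases: 1 -> 2.
  After removal, components: {0,1,3,4} {2,5}
New component count: 2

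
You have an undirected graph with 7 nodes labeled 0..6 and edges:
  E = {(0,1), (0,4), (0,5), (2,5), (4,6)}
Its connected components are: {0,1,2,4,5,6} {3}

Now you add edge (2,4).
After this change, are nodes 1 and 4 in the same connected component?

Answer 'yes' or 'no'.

Answer: yes

Derivation:
Initial components: {0,1,2,4,5,6} {3}
Adding edge (2,4): both already in same component {0,1,2,4,5,6}. No change.
New components: {0,1,2,4,5,6} {3}
Are 1 and 4 in the same component? yes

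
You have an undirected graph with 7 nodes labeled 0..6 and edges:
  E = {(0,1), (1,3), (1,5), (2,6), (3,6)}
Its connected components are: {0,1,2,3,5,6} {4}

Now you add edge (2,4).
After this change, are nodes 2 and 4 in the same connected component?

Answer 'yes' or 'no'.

Answer: yes

Derivation:
Initial components: {0,1,2,3,5,6} {4}
Adding edge (2,4): merges {0,1,2,3,5,6} and {4}.
New components: {0,1,2,3,4,5,6}
Are 2 and 4 in the same component? yes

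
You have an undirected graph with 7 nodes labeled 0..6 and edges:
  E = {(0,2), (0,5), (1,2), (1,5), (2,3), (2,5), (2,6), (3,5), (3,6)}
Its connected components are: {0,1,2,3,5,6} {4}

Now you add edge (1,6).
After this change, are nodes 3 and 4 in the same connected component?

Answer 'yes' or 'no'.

Initial components: {0,1,2,3,5,6} {4}
Adding edge (1,6): both already in same component {0,1,2,3,5,6}. No change.
New components: {0,1,2,3,5,6} {4}
Are 3 and 4 in the same component? no

Answer: no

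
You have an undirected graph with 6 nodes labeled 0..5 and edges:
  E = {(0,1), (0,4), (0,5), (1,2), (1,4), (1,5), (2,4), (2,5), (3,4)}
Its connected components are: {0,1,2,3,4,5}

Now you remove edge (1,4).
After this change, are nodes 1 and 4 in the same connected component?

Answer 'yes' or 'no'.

Answer: yes

Derivation:
Initial components: {0,1,2,3,4,5}
Removing edge (1,4): not a bridge — component count unchanged at 1.
New components: {0,1,2,3,4,5}
Are 1 and 4 in the same component? yes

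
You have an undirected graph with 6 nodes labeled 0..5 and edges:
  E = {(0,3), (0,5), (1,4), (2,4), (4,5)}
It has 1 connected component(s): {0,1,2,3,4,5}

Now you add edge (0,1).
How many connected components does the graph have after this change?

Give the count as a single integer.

Initial component count: 1
Add (0,1): endpoints already in same component. Count unchanged: 1.
New component count: 1

Answer: 1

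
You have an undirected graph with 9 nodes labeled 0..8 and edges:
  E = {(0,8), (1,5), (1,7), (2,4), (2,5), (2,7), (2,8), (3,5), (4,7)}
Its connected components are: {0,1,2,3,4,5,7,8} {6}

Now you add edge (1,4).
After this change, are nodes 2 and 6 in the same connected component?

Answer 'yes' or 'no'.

Answer: no

Derivation:
Initial components: {0,1,2,3,4,5,7,8} {6}
Adding edge (1,4): both already in same component {0,1,2,3,4,5,7,8}. No change.
New components: {0,1,2,3,4,5,7,8} {6}
Are 2 and 6 in the same component? no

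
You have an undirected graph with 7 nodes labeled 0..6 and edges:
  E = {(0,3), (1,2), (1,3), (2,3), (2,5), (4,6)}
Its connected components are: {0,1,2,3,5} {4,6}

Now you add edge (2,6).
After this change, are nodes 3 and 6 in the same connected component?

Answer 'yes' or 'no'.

Initial components: {0,1,2,3,5} {4,6}
Adding edge (2,6): merges {0,1,2,3,5} and {4,6}.
New components: {0,1,2,3,4,5,6}
Are 3 and 6 in the same component? yes

Answer: yes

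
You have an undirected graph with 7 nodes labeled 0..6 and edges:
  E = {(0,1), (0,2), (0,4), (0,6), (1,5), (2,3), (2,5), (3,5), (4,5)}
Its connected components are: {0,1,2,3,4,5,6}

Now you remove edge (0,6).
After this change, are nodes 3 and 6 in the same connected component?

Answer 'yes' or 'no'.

Answer: no

Derivation:
Initial components: {0,1,2,3,4,5,6}
Removing edge (0,6): it was a bridge — component count 1 -> 2.
New components: {0,1,2,3,4,5} {6}
Are 3 and 6 in the same component? no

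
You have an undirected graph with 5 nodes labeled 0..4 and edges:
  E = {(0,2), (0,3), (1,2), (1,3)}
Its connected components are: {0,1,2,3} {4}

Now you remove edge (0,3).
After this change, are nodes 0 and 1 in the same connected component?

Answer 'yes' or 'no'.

Answer: yes

Derivation:
Initial components: {0,1,2,3} {4}
Removing edge (0,3): not a bridge — component count unchanged at 2.
New components: {0,1,2,3} {4}
Are 0 and 1 in the same component? yes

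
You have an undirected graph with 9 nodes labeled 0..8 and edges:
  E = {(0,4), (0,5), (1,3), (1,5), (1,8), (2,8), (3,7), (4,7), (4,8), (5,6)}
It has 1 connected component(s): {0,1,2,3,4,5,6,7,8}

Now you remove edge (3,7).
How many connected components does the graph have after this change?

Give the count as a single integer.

Answer: 1

Derivation:
Initial component count: 1
Remove (3,7): not a bridge. Count unchanged: 1.
  After removal, components: {0,1,2,3,4,5,6,7,8}
New component count: 1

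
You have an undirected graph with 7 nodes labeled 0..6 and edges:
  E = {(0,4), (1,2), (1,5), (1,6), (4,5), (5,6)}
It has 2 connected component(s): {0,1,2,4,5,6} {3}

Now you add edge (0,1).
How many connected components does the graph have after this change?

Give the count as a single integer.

Initial component count: 2
Add (0,1): endpoints already in same component. Count unchanged: 2.
New component count: 2

Answer: 2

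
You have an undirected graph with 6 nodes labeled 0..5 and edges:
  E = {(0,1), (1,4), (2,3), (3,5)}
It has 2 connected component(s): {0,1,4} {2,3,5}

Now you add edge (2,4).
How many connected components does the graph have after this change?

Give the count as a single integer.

Answer: 1

Derivation:
Initial component count: 2
Add (2,4): merges two components. Count decreases: 2 -> 1.
New component count: 1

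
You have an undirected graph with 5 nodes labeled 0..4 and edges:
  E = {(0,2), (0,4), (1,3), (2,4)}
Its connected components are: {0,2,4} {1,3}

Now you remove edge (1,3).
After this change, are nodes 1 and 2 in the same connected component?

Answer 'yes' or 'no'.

Answer: no

Derivation:
Initial components: {0,2,4} {1,3}
Removing edge (1,3): it was a bridge — component count 2 -> 3.
New components: {0,2,4} {1} {3}
Are 1 and 2 in the same component? no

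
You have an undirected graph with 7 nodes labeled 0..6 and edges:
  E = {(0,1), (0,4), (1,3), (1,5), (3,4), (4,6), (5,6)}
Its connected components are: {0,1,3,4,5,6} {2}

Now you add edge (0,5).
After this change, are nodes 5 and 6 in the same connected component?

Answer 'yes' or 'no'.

Initial components: {0,1,3,4,5,6} {2}
Adding edge (0,5): both already in same component {0,1,3,4,5,6}. No change.
New components: {0,1,3,4,5,6} {2}
Are 5 and 6 in the same component? yes

Answer: yes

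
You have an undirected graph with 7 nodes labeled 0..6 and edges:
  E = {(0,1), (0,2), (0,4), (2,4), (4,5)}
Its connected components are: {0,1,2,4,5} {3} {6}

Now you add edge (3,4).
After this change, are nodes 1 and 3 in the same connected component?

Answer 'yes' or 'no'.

Initial components: {0,1,2,4,5} {3} {6}
Adding edge (3,4): merges {3} and {0,1,2,4,5}.
New components: {0,1,2,3,4,5} {6}
Are 1 and 3 in the same component? yes

Answer: yes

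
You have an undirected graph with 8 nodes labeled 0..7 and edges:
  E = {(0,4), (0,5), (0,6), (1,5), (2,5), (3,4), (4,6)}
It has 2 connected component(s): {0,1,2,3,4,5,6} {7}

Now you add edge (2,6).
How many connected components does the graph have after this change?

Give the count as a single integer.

Initial component count: 2
Add (2,6): endpoints already in same component. Count unchanged: 2.
New component count: 2

Answer: 2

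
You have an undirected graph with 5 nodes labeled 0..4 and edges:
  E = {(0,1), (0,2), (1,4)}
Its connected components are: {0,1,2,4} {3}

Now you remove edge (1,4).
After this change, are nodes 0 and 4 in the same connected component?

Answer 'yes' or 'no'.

Initial components: {0,1,2,4} {3}
Removing edge (1,4): it was a bridge — component count 2 -> 3.
New components: {0,1,2} {3} {4}
Are 0 and 4 in the same component? no

Answer: no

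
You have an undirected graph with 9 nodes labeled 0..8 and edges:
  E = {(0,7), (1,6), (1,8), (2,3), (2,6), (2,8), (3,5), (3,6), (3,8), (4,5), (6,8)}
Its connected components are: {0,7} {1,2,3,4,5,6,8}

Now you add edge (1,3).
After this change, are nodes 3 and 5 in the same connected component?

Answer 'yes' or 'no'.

Initial components: {0,7} {1,2,3,4,5,6,8}
Adding edge (1,3): both already in same component {1,2,3,4,5,6,8}. No change.
New components: {0,7} {1,2,3,4,5,6,8}
Are 3 and 5 in the same component? yes

Answer: yes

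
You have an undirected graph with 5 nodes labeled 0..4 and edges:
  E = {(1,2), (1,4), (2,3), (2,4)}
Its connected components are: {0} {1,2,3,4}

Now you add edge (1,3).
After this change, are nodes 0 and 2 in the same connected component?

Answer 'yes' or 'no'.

Answer: no

Derivation:
Initial components: {0} {1,2,3,4}
Adding edge (1,3): both already in same component {1,2,3,4}. No change.
New components: {0} {1,2,3,4}
Are 0 and 2 in the same component? no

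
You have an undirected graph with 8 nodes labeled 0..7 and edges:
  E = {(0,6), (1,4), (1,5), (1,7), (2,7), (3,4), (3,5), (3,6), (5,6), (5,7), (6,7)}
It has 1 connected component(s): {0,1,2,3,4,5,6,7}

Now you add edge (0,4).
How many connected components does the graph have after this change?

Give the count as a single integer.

Initial component count: 1
Add (0,4): endpoints already in same component. Count unchanged: 1.
New component count: 1

Answer: 1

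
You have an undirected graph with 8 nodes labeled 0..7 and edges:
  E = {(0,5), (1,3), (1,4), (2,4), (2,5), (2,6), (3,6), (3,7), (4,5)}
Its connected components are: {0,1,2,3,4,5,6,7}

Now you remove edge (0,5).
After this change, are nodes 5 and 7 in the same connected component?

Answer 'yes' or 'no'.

Answer: yes

Derivation:
Initial components: {0,1,2,3,4,5,6,7}
Removing edge (0,5): it was a bridge — component count 1 -> 2.
New components: {0} {1,2,3,4,5,6,7}
Are 5 and 7 in the same component? yes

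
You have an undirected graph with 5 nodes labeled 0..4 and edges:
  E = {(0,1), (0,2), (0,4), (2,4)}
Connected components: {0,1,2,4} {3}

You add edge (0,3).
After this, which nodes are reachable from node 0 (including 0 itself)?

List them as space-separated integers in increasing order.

Answer: 0 1 2 3 4

Derivation:
Before: nodes reachable from 0: {0,1,2,4}
Adding (0,3): merges 0's component with another. Reachability grows.
After: nodes reachable from 0: {0,1,2,3,4}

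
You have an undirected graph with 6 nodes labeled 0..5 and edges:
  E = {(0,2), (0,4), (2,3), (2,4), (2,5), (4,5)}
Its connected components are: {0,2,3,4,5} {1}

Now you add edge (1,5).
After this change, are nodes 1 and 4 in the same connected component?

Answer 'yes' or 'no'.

Answer: yes

Derivation:
Initial components: {0,2,3,4,5} {1}
Adding edge (1,5): merges {1} and {0,2,3,4,5}.
New components: {0,1,2,3,4,5}
Are 1 and 4 in the same component? yes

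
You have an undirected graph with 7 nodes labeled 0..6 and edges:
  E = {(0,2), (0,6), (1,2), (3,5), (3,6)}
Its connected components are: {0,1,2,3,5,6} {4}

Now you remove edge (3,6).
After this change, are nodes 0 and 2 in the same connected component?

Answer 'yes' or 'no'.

Answer: yes

Derivation:
Initial components: {0,1,2,3,5,6} {4}
Removing edge (3,6): it was a bridge — component count 2 -> 3.
New components: {0,1,2,6} {3,5} {4}
Are 0 and 2 in the same component? yes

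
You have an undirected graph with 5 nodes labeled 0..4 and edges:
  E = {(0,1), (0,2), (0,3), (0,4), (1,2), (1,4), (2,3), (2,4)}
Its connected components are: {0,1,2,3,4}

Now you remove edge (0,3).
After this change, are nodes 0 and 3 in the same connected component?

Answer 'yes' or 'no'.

Answer: yes

Derivation:
Initial components: {0,1,2,3,4}
Removing edge (0,3): not a bridge — component count unchanged at 1.
New components: {0,1,2,3,4}
Are 0 and 3 in the same component? yes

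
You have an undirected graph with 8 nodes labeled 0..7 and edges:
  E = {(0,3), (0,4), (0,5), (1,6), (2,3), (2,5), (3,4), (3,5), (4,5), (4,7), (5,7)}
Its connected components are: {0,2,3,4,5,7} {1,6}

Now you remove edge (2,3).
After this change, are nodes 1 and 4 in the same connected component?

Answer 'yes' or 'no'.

Initial components: {0,2,3,4,5,7} {1,6}
Removing edge (2,3): not a bridge — component count unchanged at 2.
New components: {0,2,3,4,5,7} {1,6}
Are 1 and 4 in the same component? no

Answer: no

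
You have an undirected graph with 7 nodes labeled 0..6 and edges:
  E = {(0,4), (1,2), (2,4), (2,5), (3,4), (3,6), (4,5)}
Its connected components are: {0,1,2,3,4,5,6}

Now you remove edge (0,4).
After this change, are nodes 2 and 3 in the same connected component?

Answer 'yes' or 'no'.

Answer: yes

Derivation:
Initial components: {0,1,2,3,4,5,6}
Removing edge (0,4): it was a bridge — component count 1 -> 2.
New components: {0} {1,2,3,4,5,6}
Are 2 and 3 in the same component? yes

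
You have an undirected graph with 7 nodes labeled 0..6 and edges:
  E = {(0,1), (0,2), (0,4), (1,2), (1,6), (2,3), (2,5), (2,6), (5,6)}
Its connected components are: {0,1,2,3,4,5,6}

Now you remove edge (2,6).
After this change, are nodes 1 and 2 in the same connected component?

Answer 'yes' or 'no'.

Answer: yes

Derivation:
Initial components: {0,1,2,3,4,5,6}
Removing edge (2,6): not a bridge — component count unchanged at 1.
New components: {0,1,2,3,4,5,6}
Are 1 and 2 in the same component? yes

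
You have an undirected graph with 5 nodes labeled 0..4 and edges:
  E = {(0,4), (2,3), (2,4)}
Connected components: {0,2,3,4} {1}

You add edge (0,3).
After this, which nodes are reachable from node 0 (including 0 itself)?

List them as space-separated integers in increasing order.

Before: nodes reachable from 0: {0,2,3,4}
Adding (0,3): both endpoints already in same component. Reachability from 0 unchanged.
After: nodes reachable from 0: {0,2,3,4}

Answer: 0 2 3 4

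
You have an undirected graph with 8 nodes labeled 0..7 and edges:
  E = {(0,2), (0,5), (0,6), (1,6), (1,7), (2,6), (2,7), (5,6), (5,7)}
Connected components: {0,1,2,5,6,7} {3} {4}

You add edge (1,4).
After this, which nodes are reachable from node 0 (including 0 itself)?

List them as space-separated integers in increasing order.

Before: nodes reachable from 0: {0,1,2,5,6,7}
Adding (1,4): merges 0's component with another. Reachability grows.
After: nodes reachable from 0: {0,1,2,4,5,6,7}

Answer: 0 1 2 4 5 6 7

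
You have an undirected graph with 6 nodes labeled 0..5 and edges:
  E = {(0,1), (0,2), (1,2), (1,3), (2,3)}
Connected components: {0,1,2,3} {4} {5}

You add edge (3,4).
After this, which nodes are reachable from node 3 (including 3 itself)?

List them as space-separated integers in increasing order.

Answer: 0 1 2 3 4

Derivation:
Before: nodes reachable from 3: {0,1,2,3}
Adding (3,4): merges 3's component with another. Reachability grows.
After: nodes reachable from 3: {0,1,2,3,4}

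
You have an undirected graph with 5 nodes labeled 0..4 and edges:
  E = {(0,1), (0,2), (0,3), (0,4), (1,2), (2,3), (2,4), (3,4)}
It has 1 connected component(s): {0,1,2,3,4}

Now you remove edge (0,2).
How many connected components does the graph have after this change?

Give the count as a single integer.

Answer: 1

Derivation:
Initial component count: 1
Remove (0,2): not a bridge. Count unchanged: 1.
  After removal, components: {0,1,2,3,4}
New component count: 1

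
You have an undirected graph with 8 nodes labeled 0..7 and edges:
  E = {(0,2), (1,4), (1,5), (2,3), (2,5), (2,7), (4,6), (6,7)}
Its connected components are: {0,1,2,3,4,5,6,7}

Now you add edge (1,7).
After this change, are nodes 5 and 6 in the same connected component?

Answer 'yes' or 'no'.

Initial components: {0,1,2,3,4,5,6,7}
Adding edge (1,7): both already in same component {0,1,2,3,4,5,6,7}. No change.
New components: {0,1,2,3,4,5,6,7}
Are 5 and 6 in the same component? yes

Answer: yes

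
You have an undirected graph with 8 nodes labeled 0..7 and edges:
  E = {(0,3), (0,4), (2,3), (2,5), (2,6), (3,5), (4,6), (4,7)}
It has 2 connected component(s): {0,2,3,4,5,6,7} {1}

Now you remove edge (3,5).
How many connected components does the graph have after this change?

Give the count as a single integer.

Initial component count: 2
Remove (3,5): not a bridge. Count unchanged: 2.
  After removal, components: {0,2,3,4,5,6,7} {1}
New component count: 2

Answer: 2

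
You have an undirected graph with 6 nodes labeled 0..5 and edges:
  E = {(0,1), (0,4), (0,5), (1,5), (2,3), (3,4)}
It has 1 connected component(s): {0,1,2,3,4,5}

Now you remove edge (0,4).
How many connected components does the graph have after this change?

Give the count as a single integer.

Answer: 2

Derivation:
Initial component count: 1
Remove (0,4): it was a bridge. Count increases: 1 -> 2.
  After removal, components: {0,1,5} {2,3,4}
New component count: 2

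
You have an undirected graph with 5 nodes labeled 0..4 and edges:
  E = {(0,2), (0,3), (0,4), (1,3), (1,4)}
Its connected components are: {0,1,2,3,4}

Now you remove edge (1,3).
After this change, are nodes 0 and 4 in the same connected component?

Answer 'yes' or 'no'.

Answer: yes

Derivation:
Initial components: {0,1,2,3,4}
Removing edge (1,3): not a bridge — component count unchanged at 1.
New components: {0,1,2,3,4}
Are 0 and 4 in the same component? yes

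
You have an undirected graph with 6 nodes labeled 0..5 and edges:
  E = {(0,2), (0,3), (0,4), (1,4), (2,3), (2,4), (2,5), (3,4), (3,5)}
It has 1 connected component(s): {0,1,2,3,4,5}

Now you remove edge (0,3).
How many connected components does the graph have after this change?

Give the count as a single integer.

Initial component count: 1
Remove (0,3): not a bridge. Count unchanged: 1.
  After removal, components: {0,1,2,3,4,5}
New component count: 1

Answer: 1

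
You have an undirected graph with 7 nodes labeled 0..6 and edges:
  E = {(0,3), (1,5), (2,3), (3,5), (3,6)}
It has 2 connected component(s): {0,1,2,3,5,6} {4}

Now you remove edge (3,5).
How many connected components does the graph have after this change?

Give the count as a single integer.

Initial component count: 2
Remove (3,5): it was a bridge. Count increases: 2 -> 3.
  After removal, components: {0,2,3,6} {1,5} {4}
New component count: 3

Answer: 3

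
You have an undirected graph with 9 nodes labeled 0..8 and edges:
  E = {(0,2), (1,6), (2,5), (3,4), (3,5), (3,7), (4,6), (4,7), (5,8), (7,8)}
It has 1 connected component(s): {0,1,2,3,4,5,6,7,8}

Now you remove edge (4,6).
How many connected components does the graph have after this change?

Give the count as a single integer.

Answer: 2

Derivation:
Initial component count: 1
Remove (4,6): it was a bridge. Count increases: 1 -> 2.
  After removal, components: {0,2,3,4,5,7,8} {1,6}
New component count: 2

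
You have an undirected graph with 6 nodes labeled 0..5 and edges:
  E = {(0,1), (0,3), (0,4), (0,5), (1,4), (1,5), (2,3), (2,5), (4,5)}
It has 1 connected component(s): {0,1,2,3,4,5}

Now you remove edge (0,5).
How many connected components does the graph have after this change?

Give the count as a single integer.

Answer: 1

Derivation:
Initial component count: 1
Remove (0,5): not a bridge. Count unchanged: 1.
  After removal, components: {0,1,2,3,4,5}
New component count: 1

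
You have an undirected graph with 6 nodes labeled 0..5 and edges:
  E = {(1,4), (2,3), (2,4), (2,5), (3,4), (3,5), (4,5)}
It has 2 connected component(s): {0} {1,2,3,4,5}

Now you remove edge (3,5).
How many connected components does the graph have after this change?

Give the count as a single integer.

Answer: 2

Derivation:
Initial component count: 2
Remove (3,5): not a bridge. Count unchanged: 2.
  After removal, components: {0} {1,2,3,4,5}
New component count: 2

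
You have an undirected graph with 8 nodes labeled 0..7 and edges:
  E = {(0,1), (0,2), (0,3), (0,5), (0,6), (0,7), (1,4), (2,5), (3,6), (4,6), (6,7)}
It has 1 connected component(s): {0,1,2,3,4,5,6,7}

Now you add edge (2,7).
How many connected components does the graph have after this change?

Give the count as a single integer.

Answer: 1

Derivation:
Initial component count: 1
Add (2,7): endpoints already in same component. Count unchanged: 1.
New component count: 1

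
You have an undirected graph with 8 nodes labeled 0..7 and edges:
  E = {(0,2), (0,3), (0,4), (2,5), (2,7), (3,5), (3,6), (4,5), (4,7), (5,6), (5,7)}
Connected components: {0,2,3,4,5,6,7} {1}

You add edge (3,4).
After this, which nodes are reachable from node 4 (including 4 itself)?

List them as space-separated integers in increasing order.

Answer: 0 2 3 4 5 6 7

Derivation:
Before: nodes reachable from 4: {0,2,3,4,5,6,7}
Adding (3,4): both endpoints already in same component. Reachability from 4 unchanged.
After: nodes reachable from 4: {0,2,3,4,5,6,7}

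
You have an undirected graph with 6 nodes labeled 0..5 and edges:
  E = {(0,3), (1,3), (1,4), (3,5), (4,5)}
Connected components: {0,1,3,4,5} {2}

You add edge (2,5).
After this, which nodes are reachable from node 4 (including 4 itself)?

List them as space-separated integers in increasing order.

Before: nodes reachable from 4: {0,1,3,4,5}
Adding (2,5): merges 4's component with another. Reachability grows.
After: nodes reachable from 4: {0,1,2,3,4,5}

Answer: 0 1 2 3 4 5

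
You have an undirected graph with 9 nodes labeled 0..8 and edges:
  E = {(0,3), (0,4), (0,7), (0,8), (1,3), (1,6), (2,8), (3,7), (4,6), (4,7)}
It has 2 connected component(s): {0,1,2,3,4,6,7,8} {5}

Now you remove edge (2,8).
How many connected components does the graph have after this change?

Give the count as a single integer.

Answer: 3

Derivation:
Initial component count: 2
Remove (2,8): it was a bridge. Count increases: 2 -> 3.
  After removal, components: {0,1,3,4,6,7,8} {2} {5}
New component count: 3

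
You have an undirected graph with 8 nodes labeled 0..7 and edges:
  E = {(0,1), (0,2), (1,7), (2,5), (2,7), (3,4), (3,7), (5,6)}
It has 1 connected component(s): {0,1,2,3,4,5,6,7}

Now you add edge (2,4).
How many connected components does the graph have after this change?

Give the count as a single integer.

Initial component count: 1
Add (2,4): endpoints already in same component. Count unchanged: 1.
New component count: 1

Answer: 1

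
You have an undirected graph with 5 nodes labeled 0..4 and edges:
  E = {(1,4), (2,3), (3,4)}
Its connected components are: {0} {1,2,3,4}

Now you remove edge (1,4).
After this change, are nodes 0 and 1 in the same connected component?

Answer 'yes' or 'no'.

Answer: no

Derivation:
Initial components: {0} {1,2,3,4}
Removing edge (1,4): it was a bridge — component count 2 -> 3.
New components: {0} {1} {2,3,4}
Are 0 and 1 in the same component? no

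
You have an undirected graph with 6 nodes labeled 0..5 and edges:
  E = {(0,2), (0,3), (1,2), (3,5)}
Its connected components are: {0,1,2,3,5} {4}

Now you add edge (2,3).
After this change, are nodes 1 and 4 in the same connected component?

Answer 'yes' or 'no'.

Initial components: {0,1,2,3,5} {4}
Adding edge (2,3): both already in same component {0,1,2,3,5}. No change.
New components: {0,1,2,3,5} {4}
Are 1 and 4 in the same component? no

Answer: no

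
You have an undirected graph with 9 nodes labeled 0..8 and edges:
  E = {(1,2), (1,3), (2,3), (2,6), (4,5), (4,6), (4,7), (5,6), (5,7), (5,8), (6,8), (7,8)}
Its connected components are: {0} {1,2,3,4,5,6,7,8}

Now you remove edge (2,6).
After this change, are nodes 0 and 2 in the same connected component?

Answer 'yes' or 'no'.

Initial components: {0} {1,2,3,4,5,6,7,8}
Removing edge (2,6): it was a bridge — component count 2 -> 3.
New components: {0} {1,2,3} {4,5,6,7,8}
Are 0 and 2 in the same component? no

Answer: no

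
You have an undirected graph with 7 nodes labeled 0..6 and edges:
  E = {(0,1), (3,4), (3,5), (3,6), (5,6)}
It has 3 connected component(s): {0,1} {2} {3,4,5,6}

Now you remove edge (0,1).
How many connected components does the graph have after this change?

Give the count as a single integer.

Answer: 4

Derivation:
Initial component count: 3
Remove (0,1): it was a bridge. Count increases: 3 -> 4.
  After removal, components: {0} {1} {2} {3,4,5,6}
New component count: 4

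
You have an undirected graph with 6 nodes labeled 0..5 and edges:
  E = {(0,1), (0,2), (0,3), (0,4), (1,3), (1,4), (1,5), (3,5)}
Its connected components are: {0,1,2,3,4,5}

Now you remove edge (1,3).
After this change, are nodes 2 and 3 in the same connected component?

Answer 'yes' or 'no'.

Initial components: {0,1,2,3,4,5}
Removing edge (1,3): not a bridge — component count unchanged at 1.
New components: {0,1,2,3,4,5}
Are 2 and 3 in the same component? yes

Answer: yes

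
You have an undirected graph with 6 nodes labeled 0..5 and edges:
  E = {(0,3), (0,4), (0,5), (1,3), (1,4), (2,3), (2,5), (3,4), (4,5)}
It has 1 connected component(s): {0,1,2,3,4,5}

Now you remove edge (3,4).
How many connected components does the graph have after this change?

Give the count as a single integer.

Answer: 1

Derivation:
Initial component count: 1
Remove (3,4): not a bridge. Count unchanged: 1.
  After removal, components: {0,1,2,3,4,5}
New component count: 1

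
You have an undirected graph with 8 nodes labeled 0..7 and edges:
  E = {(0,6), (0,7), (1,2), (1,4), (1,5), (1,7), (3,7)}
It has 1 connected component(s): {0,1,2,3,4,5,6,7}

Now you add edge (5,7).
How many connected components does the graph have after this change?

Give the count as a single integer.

Answer: 1

Derivation:
Initial component count: 1
Add (5,7): endpoints already in same component. Count unchanged: 1.
New component count: 1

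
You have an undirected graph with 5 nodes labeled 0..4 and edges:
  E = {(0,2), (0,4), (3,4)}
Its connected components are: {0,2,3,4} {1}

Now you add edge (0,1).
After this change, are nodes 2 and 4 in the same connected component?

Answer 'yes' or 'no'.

Answer: yes

Derivation:
Initial components: {0,2,3,4} {1}
Adding edge (0,1): merges {0,2,3,4} and {1}.
New components: {0,1,2,3,4}
Are 2 and 4 in the same component? yes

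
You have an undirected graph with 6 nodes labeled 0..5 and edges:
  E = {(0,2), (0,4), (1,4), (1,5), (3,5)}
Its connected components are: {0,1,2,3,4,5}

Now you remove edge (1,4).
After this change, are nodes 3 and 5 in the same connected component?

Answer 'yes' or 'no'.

Answer: yes

Derivation:
Initial components: {0,1,2,3,4,5}
Removing edge (1,4): it was a bridge — component count 1 -> 2.
New components: {0,2,4} {1,3,5}
Are 3 and 5 in the same component? yes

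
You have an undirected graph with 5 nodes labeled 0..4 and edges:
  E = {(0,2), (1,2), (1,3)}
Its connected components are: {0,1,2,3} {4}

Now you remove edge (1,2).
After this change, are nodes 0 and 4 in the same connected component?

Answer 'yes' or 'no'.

Answer: no

Derivation:
Initial components: {0,1,2,3} {4}
Removing edge (1,2): it was a bridge — component count 2 -> 3.
New components: {0,2} {1,3} {4}
Are 0 and 4 in the same component? no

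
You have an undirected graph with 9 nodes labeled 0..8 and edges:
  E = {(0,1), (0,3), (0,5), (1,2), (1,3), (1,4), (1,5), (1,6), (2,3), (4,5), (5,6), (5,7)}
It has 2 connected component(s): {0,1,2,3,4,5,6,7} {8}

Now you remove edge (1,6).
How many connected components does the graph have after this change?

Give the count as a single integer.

Answer: 2

Derivation:
Initial component count: 2
Remove (1,6): not a bridge. Count unchanged: 2.
  After removal, components: {0,1,2,3,4,5,6,7} {8}
New component count: 2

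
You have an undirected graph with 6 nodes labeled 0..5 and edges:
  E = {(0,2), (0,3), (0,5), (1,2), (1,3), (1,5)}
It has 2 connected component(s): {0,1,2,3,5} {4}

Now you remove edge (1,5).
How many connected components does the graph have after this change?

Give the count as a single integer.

Answer: 2

Derivation:
Initial component count: 2
Remove (1,5): not a bridge. Count unchanged: 2.
  After removal, components: {0,1,2,3,5} {4}
New component count: 2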